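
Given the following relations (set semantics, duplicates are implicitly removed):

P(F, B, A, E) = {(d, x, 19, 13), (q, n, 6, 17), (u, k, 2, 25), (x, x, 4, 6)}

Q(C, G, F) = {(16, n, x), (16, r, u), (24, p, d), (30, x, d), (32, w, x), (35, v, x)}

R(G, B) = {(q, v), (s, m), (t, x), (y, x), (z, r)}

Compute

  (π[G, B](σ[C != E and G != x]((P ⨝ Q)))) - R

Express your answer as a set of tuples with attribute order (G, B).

P ⋈ Q (natural join on F): {(d, x, 19, 13, 24, p), (d, x, 19, 13, 30, x), (u, k, 2, 25, 16, r), (x, x, 4, 6, 16, n), (x, x, 4, 6, 32, w), (x, x, 4, 6, 35, v)}
Apply σ_{C != E and G != x}; surviving tuples: {(d, x, 19, 13, 24, p), (u, k, 2, 25, 16, r), (x, x, 4, 6, 16, n), (x, x, 4, 6, 32, w), (x, x, 4, 6, 35, v)}
π_{G, B} gives {(n, x), (p, x), (r, k), (v, x), (w, x)}.
Set difference of the two operands is {(n, x), (p, x), (r, k), (v, x), (w, x)}.

{(n, x), (p, x), (r, k), (v, x), (w, x)}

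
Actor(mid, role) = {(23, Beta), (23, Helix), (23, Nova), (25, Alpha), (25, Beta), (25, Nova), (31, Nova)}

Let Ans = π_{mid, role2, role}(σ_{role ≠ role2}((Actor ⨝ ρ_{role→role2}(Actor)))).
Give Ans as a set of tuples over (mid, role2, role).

ρ[role→role2]: schema becomes (mid, role2); tuples unchanged.
Joining Actor and ρ_{role→role2}(Actor) on mid yields {(23, Beta, Beta), (23, Beta, Helix), (23, Beta, Nova), (23, Helix, Beta), (23, Helix, Helix), (23, Helix, Nova), (23, Nova, Beta), (23, Nova, Helix), (23, Nova, Nova), (25, Alpha, Alpha), (25, Alpha, Beta), (25, Alpha, Nova), (25, Beta, Alpha), (25, Beta, Beta), (25, Beta, Nova), (25, Nova, Alpha), (25, Nova, Beta), (25, Nova, Nova), (31, Nova, Nova)}.
Selection role ≠ role2: {(23, Beta, Helix), (23, Beta, Nova), (23, Helix, Beta), (23, Helix, Nova), (23, Nova, Beta), (23, Nova, Helix), (25, Alpha, Beta), (25, Alpha, Nova), (25, Beta, Alpha), (25, Beta, Nova), (25, Nova, Alpha), (25, Nova, Beta)}
Keep only column(s) mid, role2, role: {(23, Beta, Helix), (23, Beta, Nova), (23, Helix, Beta), (23, Helix, Nova), (23, Nova, Beta), (23, Nova, Helix), (25, Alpha, Beta), (25, Alpha, Nova), (25, Beta, Alpha), (25, Beta, Nova), (25, Nova, Alpha), (25, Nova, Beta)}

{(23, Beta, Helix), (23, Beta, Nova), (23, Helix, Beta), (23, Helix, Nova), (23, Nova, Beta), (23, Nova, Helix), (25, Alpha, Beta), (25, Alpha, Nova), (25, Beta, Alpha), (25, Beta, Nova), (25, Nova, Alpha), (25, Nova, Beta)}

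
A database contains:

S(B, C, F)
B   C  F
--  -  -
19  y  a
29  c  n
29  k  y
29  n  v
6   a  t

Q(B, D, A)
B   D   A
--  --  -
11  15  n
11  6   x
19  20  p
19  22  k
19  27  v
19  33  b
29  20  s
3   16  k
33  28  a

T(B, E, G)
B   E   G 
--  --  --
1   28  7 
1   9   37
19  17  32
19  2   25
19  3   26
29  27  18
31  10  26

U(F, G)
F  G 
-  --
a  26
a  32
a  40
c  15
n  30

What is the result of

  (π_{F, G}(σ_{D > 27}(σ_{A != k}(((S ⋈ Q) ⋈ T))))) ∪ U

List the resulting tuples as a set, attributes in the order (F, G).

Joining S and Q on B yields {(19, y, a, 20, p), (19, y, a, 22, k), (19, y, a, 27, v), (19, y, a, 33, b), (29, c, n, 20, s), (29, k, y, 20, s), (29, n, v, 20, s)}.
Joining (S ⋈ Q) and T on B yields {(19, y, a, 20, p, 17, 32), (19, y, a, 20, p, 2, 25), (19, y, a, 20, p, 3, 26), (19, y, a, 22, k, 17, 32), (19, y, a, 22, k, 2, 25), (19, y, a, 22, k, 3, 26), (19, y, a, 27, v, 17, 32), (19, y, a, 27, v, 2, 25), (19, y, a, 27, v, 3, 26), (19, y, a, 33, b, 17, 32), (19, y, a, 33, b, 2, 25), (19, y, a, 33, b, 3, 26), (29, c, n, 20, s, 27, 18), (29, k, y, 20, s, 27, 18), (29, n, v, 20, s, 27, 18)}.
Apply σ_{A != k}; surviving tuples: {(19, y, a, 20, p, 17, 32), (19, y, a, 20, p, 2, 25), (19, y, a, 20, p, 3, 26), (19, y, a, 27, v, 17, 32), (19, y, a, 27, v, 2, 25), (19, y, a, 27, v, 3, 26), (19, y, a, 33, b, 17, 32), (19, y, a, 33, b, 2, 25), (19, y, a, 33, b, 3, 26), (29, c, n, 20, s, 27, 18), (29, k, y, 20, s, 27, 18), (29, n, v, 20, s, 27, 18)}
Apply σ_{D > 27}; surviving tuples: {(19, y, a, 33, b, 17, 32), (19, y, a, 33, b, 2, 25), (19, y, a, 33, b, 3, 26)}
π[F, G]: project onto (F, G) → {(a, 25), (a, 26), (a, 32)}
Taking the union: {(a, 25), (a, 26), (a, 32), (a, 40), (c, 15), (n, 30)}

{(a, 25), (a, 26), (a, 32), (a, 40), (c, 15), (n, 30)}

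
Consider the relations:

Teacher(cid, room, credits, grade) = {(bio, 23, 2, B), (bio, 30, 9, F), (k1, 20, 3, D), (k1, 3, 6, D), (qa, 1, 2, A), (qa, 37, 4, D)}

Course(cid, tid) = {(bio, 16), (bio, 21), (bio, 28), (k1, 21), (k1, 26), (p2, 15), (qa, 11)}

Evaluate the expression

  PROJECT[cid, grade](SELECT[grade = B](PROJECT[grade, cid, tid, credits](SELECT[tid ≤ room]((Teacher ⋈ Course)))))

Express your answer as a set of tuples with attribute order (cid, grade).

{(bio, B)}

Joining Teacher and Course on cid yields {(bio, 23, 2, B, 16), (bio, 23, 2, B, 21), (bio, 23, 2, B, 28), (bio, 30, 9, F, 16), (bio, 30, 9, F, 21), (bio, 30, 9, F, 28), (k1, 20, 3, D, 21), (k1, 20, 3, D, 26), (k1, 3, 6, D, 21), (k1, 3, 6, D, 26), (qa, 1, 2, A, 11), (qa, 37, 4, D, 11)}.
Selection tid ≤ room: {(bio, 23, 2, B, 16), (bio, 23, 2, B, 21), (bio, 30, 9, F, 16), (bio, 30, 9, F, 21), (bio, 30, 9, F, 28), (qa, 37, 4, D, 11)}
π[grade, cid, tid, credits]: project onto (grade, cid, tid, credits) → {(B, bio, 16, 2), (B, bio, 21, 2), (D, qa, 11, 4), (F, bio, 16, 9), (F, bio, 21, 9), (F, bio, 28, 9)}
Selection grade = B: {(B, bio, 16, 2), (B, bio, 21, 2)}
π[cid, grade]: project onto (cid, grade) (1 duplicate(s) eliminated) → {(bio, B)}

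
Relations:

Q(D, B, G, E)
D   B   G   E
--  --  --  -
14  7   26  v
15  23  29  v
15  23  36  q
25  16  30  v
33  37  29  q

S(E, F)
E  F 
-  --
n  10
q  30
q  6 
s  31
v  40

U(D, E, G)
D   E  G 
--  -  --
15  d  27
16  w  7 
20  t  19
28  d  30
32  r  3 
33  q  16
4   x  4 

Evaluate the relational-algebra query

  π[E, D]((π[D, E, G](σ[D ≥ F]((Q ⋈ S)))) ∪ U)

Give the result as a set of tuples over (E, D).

Joining Q and S on E yields {(14, 7, 26, v, 40), (15, 23, 29, v, 40), (15, 23, 36, q, 30), (15, 23, 36, q, 6), (25, 16, 30, v, 40), (33, 37, 29, q, 30), (33, 37, 29, q, 6)}.
Filtering on D ≥ F leaves {(15, 23, 36, q, 6), (33, 37, 29, q, 30), (33, 37, 29, q, 6)}.
Projecting to D, E, G (1 duplicate(s) eliminated): {(15, q, 36), (33, q, 29)}
Taking the union: {(15, d, 27), (15, q, 36), (16, w, 7), (20, t, 19), (28, d, 30), (32, r, 3), (33, q, 16), (33, q, 29), (4, x, 4)}
Projecting to E, D (1 duplicate(s) eliminated): {(d, 15), (d, 28), (q, 15), (q, 33), (r, 32), (t, 20), (w, 16), (x, 4)}

{(d, 15), (d, 28), (q, 15), (q, 33), (r, 32), (t, 20), (w, 16), (x, 4)}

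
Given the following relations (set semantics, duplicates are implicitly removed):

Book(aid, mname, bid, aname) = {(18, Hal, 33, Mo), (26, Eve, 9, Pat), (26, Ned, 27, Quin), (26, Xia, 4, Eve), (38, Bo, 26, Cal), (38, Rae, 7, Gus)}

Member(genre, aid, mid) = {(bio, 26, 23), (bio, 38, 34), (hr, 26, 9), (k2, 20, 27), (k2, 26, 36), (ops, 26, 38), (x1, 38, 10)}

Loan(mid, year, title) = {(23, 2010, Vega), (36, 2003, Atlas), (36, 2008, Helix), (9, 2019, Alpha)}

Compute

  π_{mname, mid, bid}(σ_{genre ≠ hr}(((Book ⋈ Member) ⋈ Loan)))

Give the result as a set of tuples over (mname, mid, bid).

Joining Book and Member on aid yields {(26, Eve, 9, Pat, bio, 23), (26, Eve, 9, Pat, hr, 9), (26, Eve, 9, Pat, k2, 36), (26, Eve, 9, Pat, ops, 38), (26, Ned, 27, Quin, bio, 23), (26, Ned, 27, Quin, hr, 9), (26, Ned, 27, Quin, k2, 36), (26, Ned, 27, Quin, ops, 38), (26, Xia, 4, Eve, bio, 23), (26, Xia, 4, Eve, hr, 9), (26, Xia, 4, Eve, k2, 36), (26, Xia, 4, Eve, ops, 38), (38, Bo, 26, Cal, bio, 34), (38, Bo, 26, Cal, x1, 10), (38, Rae, 7, Gus, bio, 34), (38, Rae, 7, Gus, x1, 10)}.
Joining (Book ⋈ Member) and Loan on mid yields {(26, Eve, 9, Pat, bio, 23, 2010, Vega), (26, Eve, 9, Pat, hr, 9, 2019, Alpha), (26, Eve, 9, Pat, k2, 36, 2003, Atlas), (26, Eve, 9, Pat, k2, 36, 2008, Helix), (26, Ned, 27, Quin, bio, 23, 2010, Vega), (26, Ned, 27, Quin, hr, 9, 2019, Alpha), (26, Ned, 27, Quin, k2, 36, 2003, Atlas), (26, Ned, 27, Quin, k2, 36, 2008, Helix), (26, Xia, 4, Eve, bio, 23, 2010, Vega), (26, Xia, 4, Eve, hr, 9, 2019, Alpha), (26, Xia, 4, Eve, k2, 36, 2003, Atlas), (26, Xia, 4, Eve, k2, 36, 2008, Helix)}.
σ[genre ≠ hr]: keep tuples satisfying genre ≠ hr → {(26, Eve, 9, Pat, bio, 23, 2010, Vega), (26, Eve, 9, Pat, k2, 36, 2003, Atlas), (26, Eve, 9, Pat, k2, 36, 2008, Helix), (26, Ned, 27, Quin, bio, 23, 2010, Vega), (26, Ned, 27, Quin, k2, 36, 2003, Atlas), (26, Ned, 27, Quin, k2, 36, 2008, Helix), (26, Xia, 4, Eve, bio, 23, 2010, Vega), (26, Xia, 4, Eve, k2, 36, 2003, Atlas), (26, Xia, 4, Eve, k2, 36, 2008, Helix)}
π_{mname, mid, bid} gives {(Eve, 23, 9), (Eve, 36, 9), (Ned, 23, 27), (Ned, 36, 27), (Xia, 23, 4), (Xia, 36, 4)} (3 duplicate(s) eliminated).

{(Eve, 23, 9), (Eve, 36, 9), (Ned, 23, 27), (Ned, 36, 27), (Xia, 23, 4), (Xia, 36, 4)}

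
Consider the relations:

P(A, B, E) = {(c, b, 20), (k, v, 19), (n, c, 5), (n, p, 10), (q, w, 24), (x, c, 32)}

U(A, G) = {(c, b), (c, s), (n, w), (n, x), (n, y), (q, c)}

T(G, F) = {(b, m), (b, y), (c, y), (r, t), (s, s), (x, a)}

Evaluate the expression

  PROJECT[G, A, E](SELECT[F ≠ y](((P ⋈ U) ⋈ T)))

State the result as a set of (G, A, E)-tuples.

Joining P and U on A yields {(c, b, 20, b), (c, b, 20, s), (n, c, 5, w), (n, c, 5, x), (n, c, 5, y), (n, p, 10, w), (n, p, 10, x), (n, p, 10, y), (q, w, 24, c)}.
Joining (P ⋈ U) and T on G yields {(c, b, 20, b, m), (c, b, 20, b, y), (c, b, 20, s, s), (n, c, 5, x, a), (n, p, 10, x, a), (q, w, 24, c, y)}.
σ[F ≠ y]: keep tuples satisfying F ≠ y → {(c, b, 20, b, m), (c, b, 20, s, s), (n, c, 5, x, a), (n, p, 10, x, a)}
π[G, A, E]: project onto (G, A, E) → {(b, c, 20), (s, c, 20), (x, n, 10), (x, n, 5)}

{(b, c, 20), (s, c, 20), (x, n, 10), (x, n, 5)}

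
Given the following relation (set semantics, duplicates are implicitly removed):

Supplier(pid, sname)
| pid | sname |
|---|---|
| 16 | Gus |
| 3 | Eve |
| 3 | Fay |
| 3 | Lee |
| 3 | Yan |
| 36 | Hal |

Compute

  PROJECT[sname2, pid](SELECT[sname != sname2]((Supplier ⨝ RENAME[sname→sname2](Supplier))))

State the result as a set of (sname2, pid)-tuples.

{(Eve, 3), (Fay, 3), (Lee, 3), (Yan, 3)}

ρ[sname→sname2]: schema becomes (pid, sname2); tuples unchanged.
Natural join on pid: {(16, Gus, Gus), (3, Eve, Eve), (3, Eve, Fay), (3, Eve, Lee), (3, Eve, Yan), (3, Fay, Eve), (3, Fay, Fay), (3, Fay, Lee), (3, Fay, Yan), (3, Lee, Eve), (3, Lee, Fay), (3, Lee, Lee), (3, Lee, Yan), (3, Yan, Eve), (3, Yan, Fay), (3, Yan, Lee), (3, Yan, Yan), (36, Hal, Hal)}
Filtering on sname != sname2 leaves {(3, Eve, Fay), (3, Eve, Lee), (3, Eve, Yan), (3, Fay, Eve), (3, Fay, Lee), (3, Fay, Yan), (3, Lee, Eve), (3, Lee, Fay), (3, Lee, Yan), (3, Yan, Eve), (3, Yan, Fay), (3, Yan, Lee)}.
π_{sname2, pid} gives {(Eve, 3), (Fay, 3), (Lee, 3), (Yan, 3)} (8 duplicate(s) eliminated).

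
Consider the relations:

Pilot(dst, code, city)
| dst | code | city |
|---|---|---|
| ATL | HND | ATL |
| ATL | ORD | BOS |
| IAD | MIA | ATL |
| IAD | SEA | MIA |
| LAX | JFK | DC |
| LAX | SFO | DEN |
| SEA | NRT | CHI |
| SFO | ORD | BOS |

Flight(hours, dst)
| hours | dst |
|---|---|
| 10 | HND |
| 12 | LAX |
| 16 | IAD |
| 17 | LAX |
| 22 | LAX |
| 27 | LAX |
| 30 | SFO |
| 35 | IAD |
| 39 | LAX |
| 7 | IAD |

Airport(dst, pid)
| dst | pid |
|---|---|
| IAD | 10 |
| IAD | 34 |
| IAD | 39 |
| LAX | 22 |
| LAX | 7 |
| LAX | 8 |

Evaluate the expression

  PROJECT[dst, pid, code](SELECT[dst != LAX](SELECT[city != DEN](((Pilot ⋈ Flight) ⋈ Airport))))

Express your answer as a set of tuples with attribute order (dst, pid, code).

Natural join on dst: {(IAD, MIA, ATL, 16), (IAD, MIA, ATL, 35), (IAD, MIA, ATL, 7), (IAD, SEA, MIA, 16), (IAD, SEA, MIA, 35), (IAD, SEA, MIA, 7), (LAX, JFK, DC, 12), (LAX, JFK, DC, 17), (LAX, JFK, DC, 22), (LAX, JFK, DC, 27), (LAX, JFK, DC, 39), (LAX, SFO, DEN, 12), (LAX, SFO, DEN, 17), (LAX, SFO, DEN, 22), (LAX, SFO, DEN, 27), (LAX, SFO, DEN, 39), (SFO, ORD, BOS, 30)}
Natural join on dst: {(IAD, MIA, ATL, 16, 10), (IAD, MIA, ATL, 16, 34), (IAD, MIA, ATL, 16, 39), (IAD, MIA, ATL, 35, 10), (IAD, MIA, ATL, 35, 34), (IAD, MIA, ATL, 35, 39), (IAD, MIA, ATL, 7, 10), (IAD, MIA, ATL, 7, 34), (IAD, MIA, ATL, 7, 39), (IAD, SEA, MIA, 16, 10), (IAD, SEA, MIA, 16, 34), (IAD, SEA, MIA, 16, 39), (IAD, SEA, MIA, 35, 10), (IAD, SEA, MIA, 35, 34), (IAD, SEA, MIA, 35, 39), (IAD, SEA, MIA, 7, 10), (IAD, SEA, MIA, 7, 34), (IAD, SEA, MIA, 7, 39), (LAX, JFK, DC, 12, 22), (LAX, JFK, DC, 12, 7), (LAX, JFK, DC, 12, 8), (LAX, JFK, DC, 17, 22), (LAX, JFK, DC, 17, 7), (LAX, JFK, DC, 17, 8), (LAX, JFK, DC, 22, 22), (LAX, JFK, DC, 22, 7), (LAX, JFK, DC, 22, 8), (LAX, JFK, DC, 27, 22), (LAX, JFK, DC, 27, 7), (LAX, JFK, DC, 27, 8), (LAX, JFK, DC, 39, 22), (LAX, JFK, DC, 39, 7), (LAX, JFK, DC, 39, 8), (LAX, SFO, DEN, 12, 22), (LAX, SFO, DEN, 12, 7), (LAX, SFO, DEN, 12, 8), (LAX, SFO, DEN, 17, 22), (LAX, SFO, DEN, 17, 7), (LAX, SFO, DEN, 17, 8), (LAX, SFO, DEN, 22, 22), (LAX, SFO, DEN, 22, 7), (LAX, SFO, DEN, 22, 8), (LAX, SFO, DEN, 27, 22), (LAX, SFO, DEN, 27, 7), (LAX, SFO, DEN, 27, 8), (LAX, SFO, DEN, 39, 22), (LAX, SFO, DEN, 39, 7), (LAX, SFO, DEN, 39, 8)}
σ[city != DEN]: keep tuples satisfying city != DEN → {(IAD, MIA, ATL, 16, 10), (IAD, MIA, ATL, 16, 34), (IAD, MIA, ATL, 16, 39), (IAD, MIA, ATL, 35, 10), (IAD, MIA, ATL, 35, 34), (IAD, MIA, ATL, 35, 39), (IAD, MIA, ATL, 7, 10), (IAD, MIA, ATL, 7, 34), (IAD, MIA, ATL, 7, 39), (IAD, SEA, MIA, 16, 10), (IAD, SEA, MIA, 16, 34), (IAD, SEA, MIA, 16, 39), (IAD, SEA, MIA, 35, 10), (IAD, SEA, MIA, 35, 34), (IAD, SEA, MIA, 35, 39), (IAD, SEA, MIA, 7, 10), (IAD, SEA, MIA, 7, 34), (IAD, SEA, MIA, 7, 39), (LAX, JFK, DC, 12, 22), (LAX, JFK, DC, 12, 7), (LAX, JFK, DC, 12, 8), (LAX, JFK, DC, 17, 22), (LAX, JFK, DC, 17, 7), (LAX, JFK, DC, 17, 8), (LAX, JFK, DC, 22, 22), (LAX, JFK, DC, 22, 7), (LAX, JFK, DC, 22, 8), (LAX, JFK, DC, 27, 22), (LAX, JFK, DC, 27, 7), (LAX, JFK, DC, 27, 8), (LAX, JFK, DC, 39, 22), (LAX, JFK, DC, 39, 7), (LAX, JFK, DC, 39, 8)}
σ[dst != LAX]: keep tuples satisfying dst != LAX → {(IAD, MIA, ATL, 16, 10), (IAD, MIA, ATL, 16, 34), (IAD, MIA, ATL, 16, 39), (IAD, MIA, ATL, 35, 10), (IAD, MIA, ATL, 35, 34), (IAD, MIA, ATL, 35, 39), (IAD, MIA, ATL, 7, 10), (IAD, MIA, ATL, 7, 34), (IAD, MIA, ATL, 7, 39), (IAD, SEA, MIA, 16, 10), (IAD, SEA, MIA, 16, 34), (IAD, SEA, MIA, 16, 39), (IAD, SEA, MIA, 35, 10), (IAD, SEA, MIA, 35, 34), (IAD, SEA, MIA, 35, 39), (IAD, SEA, MIA, 7, 10), (IAD, SEA, MIA, 7, 34), (IAD, SEA, MIA, 7, 39)}
Projecting to dst, pid, code (12 duplicate(s) eliminated): {(IAD, 10, MIA), (IAD, 10, SEA), (IAD, 34, MIA), (IAD, 34, SEA), (IAD, 39, MIA), (IAD, 39, SEA)}

{(IAD, 10, MIA), (IAD, 10, SEA), (IAD, 34, MIA), (IAD, 34, SEA), (IAD, 39, MIA), (IAD, 39, SEA)}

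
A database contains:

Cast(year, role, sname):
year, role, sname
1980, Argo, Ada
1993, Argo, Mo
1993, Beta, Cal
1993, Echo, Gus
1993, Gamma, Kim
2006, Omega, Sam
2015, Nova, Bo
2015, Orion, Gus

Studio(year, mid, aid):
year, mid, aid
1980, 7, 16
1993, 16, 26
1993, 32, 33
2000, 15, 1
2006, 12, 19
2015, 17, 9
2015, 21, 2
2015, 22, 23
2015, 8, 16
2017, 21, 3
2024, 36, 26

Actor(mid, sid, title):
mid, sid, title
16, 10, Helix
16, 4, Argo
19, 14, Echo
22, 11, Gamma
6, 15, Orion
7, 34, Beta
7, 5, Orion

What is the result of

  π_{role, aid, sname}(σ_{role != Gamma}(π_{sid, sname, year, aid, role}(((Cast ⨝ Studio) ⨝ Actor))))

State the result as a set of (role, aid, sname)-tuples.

{(Argo, 16, Ada), (Argo, 26, Mo), (Beta, 26, Cal), (Echo, 26, Gus), (Nova, 23, Bo), (Orion, 23, Gus)}

Joining Cast and Studio on year yields {(1980, Argo, Ada, 7, 16), (1993, Argo, Mo, 16, 26), (1993, Argo, Mo, 32, 33), (1993, Beta, Cal, 16, 26), (1993, Beta, Cal, 32, 33), (1993, Echo, Gus, 16, 26), (1993, Echo, Gus, 32, 33), (1993, Gamma, Kim, 16, 26), (1993, Gamma, Kim, 32, 33), (2006, Omega, Sam, 12, 19), (2015, Nova, Bo, 17, 9), (2015, Nova, Bo, 21, 2), (2015, Nova, Bo, 22, 23), (2015, Nova, Bo, 8, 16), (2015, Orion, Gus, 17, 9), (2015, Orion, Gus, 21, 2), (2015, Orion, Gus, 22, 23), (2015, Orion, Gus, 8, 16)}.
Joining (Cast ⨝ Studio) and Actor on mid yields {(1980, Argo, Ada, 7, 16, 34, Beta), (1980, Argo, Ada, 7, 16, 5, Orion), (1993, Argo, Mo, 16, 26, 10, Helix), (1993, Argo, Mo, 16, 26, 4, Argo), (1993, Beta, Cal, 16, 26, 10, Helix), (1993, Beta, Cal, 16, 26, 4, Argo), (1993, Echo, Gus, 16, 26, 10, Helix), (1993, Echo, Gus, 16, 26, 4, Argo), (1993, Gamma, Kim, 16, 26, 10, Helix), (1993, Gamma, Kim, 16, 26, 4, Argo), (2015, Nova, Bo, 22, 23, 11, Gamma), (2015, Orion, Gus, 22, 23, 11, Gamma)}.
Keep only column(s) sid, sname, year, aid, role: {(10, Cal, 1993, 26, Beta), (10, Gus, 1993, 26, Echo), (10, Kim, 1993, 26, Gamma), (10, Mo, 1993, 26, Argo), (11, Bo, 2015, 23, Nova), (11, Gus, 2015, 23, Orion), (34, Ada, 1980, 16, Argo), (4, Cal, 1993, 26, Beta), (4, Gus, 1993, 26, Echo), (4, Kim, 1993, 26, Gamma), (4, Mo, 1993, 26, Argo), (5, Ada, 1980, 16, Argo)}
σ[role != Gamma]: keep tuples satisfying role != Gamma → {(10, Cal, 1993, 26, Beta), (10, Gus, 1993, 26, Echo), (10, Mo, 1993, 26, Argo), (11, Bo, 2015, 23, Nova), (11, Gus, 2015, 23, Orion), (34, Ada, 1980, 16, Argo), (4, Cal, 1993, 26, Beta), (4, Gus, 1993, 26, Echo), (4, Mo, 1993, 26, Argo), (5, Ada, 1980, 16, Argo)}
Keep only column(s) role, aid, sname (4 duplicate(s) eliminated): {(Argo, 16, Ada), (Argo, 26, Mo), (Beta, 26, Cal), (Echo, 26, Gus), (Nova, 23, Bo), (Orion, 23, Gus)}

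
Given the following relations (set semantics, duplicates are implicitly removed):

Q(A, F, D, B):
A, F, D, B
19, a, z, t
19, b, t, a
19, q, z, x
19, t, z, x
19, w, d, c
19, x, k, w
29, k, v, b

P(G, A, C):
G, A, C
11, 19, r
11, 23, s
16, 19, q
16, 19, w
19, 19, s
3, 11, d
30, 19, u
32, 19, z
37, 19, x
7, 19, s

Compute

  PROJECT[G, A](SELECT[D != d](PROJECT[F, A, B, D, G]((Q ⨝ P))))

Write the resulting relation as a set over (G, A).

Q ⋈ P (natural join on A): {(19, a, z, t, 11, r), (19, a, z, t, 16, q), (19, a, z, t, 16, w), (19, a, z, t, 19, s), (19, a, z, t, 30, u), (19, a, z, t, 32, z), (19, a, z, t, 37, x), (19, a, z, t, 7, s), (19, b, t, a, 11, r), (19, b, t, a, 16, q), (19, b, t, a, 16, w), (19, b, t, a, 19, s), (19, b, t, a, 30, u), (19, b, t, a, 32, z), (19, b, t, a, 37, x), (19, b, t, a, 7, s), (19, q, z, x, 11, r), (19, q, z, x, 16, q), (19, q, z, x, 16, w), (19, q, z, x, 19, s), (19, q, z, x, 30, u), (19, q, z, x, 32, z), (19, q, z, x, 37, x), (19, q, z, x, 7, s), (19, t, z, x, 11, r), (19, t, z, x, 16, q), (19, t, z, x, 16, w), (19, t, z, x, 19, s), (19, t, z, x, 30, u), (19, t, z, x, 32, z), (19, t, z, x, 37, x), (19, t, z, x, 7, s), (19, w, d, c, 11, r), (19, w, d, c, 16, q), (19, w, d, c, 16, w), (19, w, d, c, 19, s), (19, w, d, c, 30, u), (19, w, d, c, 32, z), (19, w, d, c, 37, x), (19, w, d, c, 7, s), (19, x, k, w, 11, r), (19, x, k, w, 16, q), (19, x, k, w, 16, w), (19, x, k, w, 19, s), (19, x, k, w, 30, u), (19, x, k, w, 32, z), (19, x, k, w, 37, x), (19, x, k, w, 7, s)}
Keep only column(s) F, A, B, D, G (6 duplicate(s) eliminated): {(a, 19, t, z, 11), (a, 19, t, z, 16), (a, 19, t, z, 19), (a, 19, t, z, 30), (a, 19, t, z, 32), (a, 19, t, z, 37), (a, 19, t, z, 7), (b, 19, a, t, 11), (b, 19, a, t, 16), (b, 19, a, t, 19), (b, 19, a, t, 30), (b, 19, a, t, 32), (b, 19, a, t, 37), (b, 19, a, t, 7), (q, 19, x, z, 11), (q, 19, x, z, 16), (q, 19, x, z, 19), (q, 19, x, z, 30), (q, 19, x, z, 32), (q, 19, x, z, 37), (q, 19, x, z, 7), (t, 19, x, z, 11), (t, 19, x, z, 16), (t, 19, x, z, 19), (t, 19, x, z, 30), (t, 19, x, z, 32), (t, 19, x, z, 37), (t, 19, x, z, 7), (w, 19, c, d, 11), (w, 19, c, d, 16), (w, 19, c, d, 19), (w, 19, c, d, 30), (w, 19, c, d, 32), (w, 19, c, d, 37), (w, 19, c, d, 7), (x, 19, w, k, 11), (x, 19, w, k, 16), (x, 19, w, k, 19), (x, 19, w, k, 30), (x, 19, w, k, 32), (x, 19, w, k, 37), (x, 19, w, k, 7)}
Filtering on D != d leaves {(a, 19, t, z, 11), (a, 19, t, z, 16), (a, 19, t, z, 19), (a, 19, t, z, 30), (a, 19, t, z, 32), (a, 19, t, z, 37), (a, 19, t, z, 7), (b, 19, a, t, 11), (b, 19, a, t, 16), (b, 19, a, t, 19), (b, 19, a, t, 30), (b, 19, a, t, 32), (b, 19, a, t, 37), (b, 19, a, t, 7), (q, 19, x, z, 11), (q, 19, x, z, 16), (q, 19, x, z, 19), (q, 19, x, z, 30), (q, 19, x, z, 32), (q, 19, x, z, 37), (q, 19, x, z, 7), (t, 19, x, z, 11), (t, 19, x, z, 16), (t, 19, x, z, 19), (t, 19, x, z, 30), (t, 19, x, z, 32), (t, 19, x, z, 37), (t, 19, x, z, 7), (x, 19, w, k, 11), (x, 19, w, k, 16), (x, 19, w, k, 19), (x, 19, w, k, 30), (x, 19, w, k, 32), (x, 19, w, k, 37), (x, 19, w, k, 7)}.
Keep only column(s) G, A (28 duplicate(s) eliminated): {(11, 19), (16, 19), (19, 19), (30, 19), (32, 19), (37, 19), (7, 19)}

{(11, 19), (16, 19), (19, 19), (30, 19), (32, 19), (37, 19), (7, 19)}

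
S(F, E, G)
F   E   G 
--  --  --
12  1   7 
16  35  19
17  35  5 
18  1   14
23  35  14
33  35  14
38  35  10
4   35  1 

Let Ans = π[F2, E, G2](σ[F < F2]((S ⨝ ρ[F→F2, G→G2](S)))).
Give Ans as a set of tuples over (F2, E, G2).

ρ[F→F2, G→G2]: schema becomes (F2, E, G2); tuples unchanged.
S ⋈ ρ[F→F2, G→G2](S) (natural join on E): {(12, 1, 7, 12, 7), (12, 1, 7, 18, 14), (16, 35, 19, 16, 19), (16, 35, 19, 17, 5), (16, 35, 19, 23, 14), (16, 35, 19, 33, 14), (16, 35, 19, 38, 10), (16, 35, 19, 4, 1), (17, 35, 5, 16, 19), (17, 35, 5, 17, 5), (17, 35, 5, 23, 14), (17, 35, 5, 33, 14), (17, 35, 5, 38, 10), (17, 35, 5, 4, 1), (18, 1, 14, 12, 7), (18, 1, 14, 18, 14), (23, 35, 14, 16, 19), (23, 35, 14, 17, 5), (23, 35, 14, 23, 14), (23, 35, 14, 33, 14), (23, 35, 14, 38, 10), (23, 35, 14, 4, 1), (33, 35, 14, 16, 19), (33, 35, 14, 17, 5), (33, 35, 14, 23, 14), (33, 35, 14, 33, 14), (33, 35, 14, 38, 10), (33, 35, 14, 4, 1), (38, 35, 10, 16, 19), (38, 35, 10, 17, 5), (38, 35, 10, 23, 14), (38, 35, 10, 33, 14), (38, 35, 10, 38, 10), (38, 35, 10, 4, 1), (4, 35, 1, 16, 19), (4, 35, 1, 17, 5), (4, 35, 1, 23, 14), (4, 35, 1, 33, 14), (4, 35, 1, 38, 10), (4, 35, 1, 4, 1)}
Filtering on F < F2 leaves {(12, 1, 7, 18, 14), (16, 35, 19, 17, 5), (16, 35, 19, 23, 14), (16, 35, 19, 33, 14), (16, 35, 19, 38, 10), (17, 35, 5, 23, 14), (17, 35, 5, 33, 14), (17, 35, 5, 38, 10), (23, 35, 14, 33, 14), (23, 35, 14, 38, 10), (33, 35, 14, 38, 10), (4, 35, 1, 16, 19), (4, 35, 1, 17, 5), (4, 35, 1, 23, 14), (4, 35, 1, 33, 14), (4, 35, 1, 38, 10)}.
π[F2, E, G2]: project onto (F2, E, G2) (10 duplicate(s) eliminated) → {(16, 35, 19), (17, 35, 5), (18, 1, 14), (23, 35, 14), (33, 35, 14), (38, 35, 10)}

{(16, 35, 19), (17, 35, 5), (18, 1, 14), (23, 35, 14), (33, 35, 14), (38, 35, 10)}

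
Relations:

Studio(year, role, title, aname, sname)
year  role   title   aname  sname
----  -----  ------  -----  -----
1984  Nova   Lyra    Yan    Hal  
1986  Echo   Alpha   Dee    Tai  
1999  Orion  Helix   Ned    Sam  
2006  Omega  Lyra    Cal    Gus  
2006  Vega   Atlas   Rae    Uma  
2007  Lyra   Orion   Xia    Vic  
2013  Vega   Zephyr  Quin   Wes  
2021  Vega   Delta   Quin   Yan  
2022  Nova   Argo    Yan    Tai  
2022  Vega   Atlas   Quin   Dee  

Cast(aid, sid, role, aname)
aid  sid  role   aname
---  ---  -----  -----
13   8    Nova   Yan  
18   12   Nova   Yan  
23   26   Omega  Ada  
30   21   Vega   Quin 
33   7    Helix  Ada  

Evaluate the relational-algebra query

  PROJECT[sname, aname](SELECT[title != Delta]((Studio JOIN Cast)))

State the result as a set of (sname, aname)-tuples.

Joining Studio and Cast on role, aname yields {(1984, Nova, Lyra, Yan, Hal, 13, 8), (1984, Nova, Lyra, Yan, Hal, 18, 12), (2013, Vega, Zephyr, Quin, Wes, 30, 21), (2021, Vega, Delta, Quin, Yan, 30, 21), (2022, Nova, Argo, Yan, Tai, 13, 8), (2022, Nova, Argo, Yan, Tai, 18, 12), (2022, Vega, Atlas, Quin, Dee, 30, 21)}.
Selection title != Delta: {(1984, Nova, Lyra, Yan, Hal, 13, 8), (1984, Nova, Lyra, Yan, Hal, 18, 12), (2013, Vega, Zephyr, Quin, Wes, 30, 21), (2022, Nova, Argo, Yan, Tai, 13, 8), (2022, Nova, Argo, Yan, Tai, 18, 12), (2022, Vega, Atlas, Quin, Dee, 30, 21)}
π_{sname, aname} gives {(Dee, Quin), (Hal, Yan), (Tai, Yan), (Wes, Quin)} (2 duplicate(s) eliminated).

{(Dee, Quin), (Hal, Yan), (Tai, Yan), (Wes, Quin)}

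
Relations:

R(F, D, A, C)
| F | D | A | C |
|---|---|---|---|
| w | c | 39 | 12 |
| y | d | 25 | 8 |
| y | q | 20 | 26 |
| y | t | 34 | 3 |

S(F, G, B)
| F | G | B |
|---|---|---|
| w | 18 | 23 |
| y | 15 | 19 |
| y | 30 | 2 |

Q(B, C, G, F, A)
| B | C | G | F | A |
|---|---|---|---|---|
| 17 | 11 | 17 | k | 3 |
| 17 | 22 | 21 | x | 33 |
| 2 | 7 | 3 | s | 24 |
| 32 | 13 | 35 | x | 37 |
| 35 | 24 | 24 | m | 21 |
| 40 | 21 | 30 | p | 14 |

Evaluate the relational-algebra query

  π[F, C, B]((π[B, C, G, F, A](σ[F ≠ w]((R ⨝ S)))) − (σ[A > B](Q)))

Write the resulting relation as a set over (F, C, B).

{(y, 26, 19), (y, 26, 2), (y, 3, 19), (y, 3, 2), (y, 8, 19), (y, 8, 2)}

Joining R and S on F yields {(w, c, 39, 12, 18, 23), (y, d, 25, 8, 15, 19), (y, d, 25, 8, 30, 2), (y, q, 20, 26, 15, 19), (y, q, 20, 26, 30, 2), (y, t, 34, 3, 15, 19), (y, t, 34, 3, 30, 2)}.
Filtering on F ≠ w leaves {(y, d, 25, 8, 15, 19), (y, d, 25, 8, 30, 2), (y, q, 20, 26, 15, 19), (y, q, 20, 26, 30, 2), (y, t, 34, 3, 15, 19), (y, t, 34, 3, 30, 2)}.
Projecting to B, C, G, F, A: {(19, 26, 15, y, 20), (19, 3, 15, y, 34), (19, 8, 15, y, 25), (2, 26, 30, y, 20), (2, 3, 30, y, 34), (2, 8, 30, y, 25)}
Filtering on A > B leaves {(17, 22, 21, x, 33), (2, 7, 3, s, 24), (32, 13, 35, x, 37)}.
Difference: {(19, 26, 15, y, 20), (19, 3, 15, y, 34), (19, 8, 15, y, 25), (2, 26, 30, y, 20), (2, 3, 30, y, 34), (2, 8, 30, y, 25)} with {(17, 22, 21, x, 33), (2, 7, 3, s, 24), (32, 13, 35, x, 37)} → {(19, 26, 15, y, 20), (19, 3, 15, y, 34), (19, 8, 15, y, 25), (2, 26, 30, y, 20), (2, 3, 30, y, 34), (2, 8, 30, y, 25)}
Projecting to F, C, B: {(y, 26, 19), (y, 26, 2), (y, 3, 19), (y, 3, 2), (y, 8, 19), (y, 8, 2)}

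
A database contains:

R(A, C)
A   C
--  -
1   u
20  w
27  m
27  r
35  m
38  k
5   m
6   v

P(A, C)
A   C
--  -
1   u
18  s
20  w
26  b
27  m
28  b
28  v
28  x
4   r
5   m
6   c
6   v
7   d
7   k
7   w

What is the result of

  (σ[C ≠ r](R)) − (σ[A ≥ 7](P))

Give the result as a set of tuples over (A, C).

Filtering on C ≠ r leaves {(1, u), (20, w), (27, m), (35, m), (38, k), (5, m), (6, v)}.
Filtering on A ≥ 7 leaves {(18, s), (20, w), (26, b), (27, m), (28, b), (28, v), (28, x), (7, d), (7, k), (7, w)}.
Taking the difference: {(1, u), (35, m), (38, k), (5, m), (6, v)}

{(1, u), (35, m), (38, k), (5, m), (6, v)}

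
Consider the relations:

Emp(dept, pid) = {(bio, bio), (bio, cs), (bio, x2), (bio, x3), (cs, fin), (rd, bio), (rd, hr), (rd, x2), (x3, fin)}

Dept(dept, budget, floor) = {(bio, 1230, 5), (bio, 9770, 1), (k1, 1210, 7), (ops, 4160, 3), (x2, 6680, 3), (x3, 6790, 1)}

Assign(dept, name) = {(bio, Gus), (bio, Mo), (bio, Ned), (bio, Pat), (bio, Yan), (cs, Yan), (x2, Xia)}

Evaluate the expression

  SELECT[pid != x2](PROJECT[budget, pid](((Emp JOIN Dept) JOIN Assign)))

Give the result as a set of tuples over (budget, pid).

{(1230, bio), (1230, cs), (1230, x3), (9770, bio), (9770, cs), (9770, x3)}

Emp ⋈ Dept (natural join on dept): {(bio, bio, 1230, 5), (bio, bio, 9770, 1), (bio, cs, 1230, 5), (bio, cs, 9770, 1), (bio, x2, 1230, 5), (bio, x2, 9770, 1), (bio, x3, 1230, 5), (bio, x3, 9770, 1), (x3, fin, 6790, 1)}
(Emp JOIN Dept) ⋈ Assign (natural join on dept): {(bio, bio, 1230, 5, Gus), (bio, bio, 1230, 5, Mo), (bio, bio, 1230, 5, Ned), (bio, bio, 1230, 5, Pat), (bio, bio, 1230, 5, Yan), (bio, bio, 9770, 1, Gus), (bio, bio, 9770, 1, Mo), (bio, bio, 9770, 1, Ned), (bio, bio, 9770, 1, Pat), (bio, bio, 9770, 1, Yan), (bio, cs, 1230, 5, Gus), (bio, cs, 1230, 5, Mo), (bio, cs, 1230, 5, Ned), (bio, cs, 1230, 5, Pat), (bio, cs, 1230, 5, Yan), (bio, cs, 9770, 1, Gus), (bio, cs, 9770, 1, Mo), (bio, cs, 9770, 1, Ned), (bio, cs, 9770, 1, Pat), (bio, cs, 9770, 1, Yan), (bio, x2, 1230, 5, Gus), (bio, x2, 1230, 5, Mo), (bio, x2, 1230, 5, Ned), (bio, x2, 1230, 5, Pat), (bio, x2, 1230, 5, Yan), (bio, x2, 9770, 1, Gus), (bio, x2, 9770, 1, Mo), (bio, x2, 9770, 1, Ned), (bio, x2, 9770, 1, Pat), (bio, x2, 9770, 1, Yan), (bio, x3, 1230, 5, Gus), (bio, x3, 1230, 5, Mo), (bio, x3, 1230, 5, Ned), (bio, x3, 1230, 5, Pat), (bio, x3, 1230, 5, Yan), (bio, x3, 9770, 1, Gus), (bio, x3, 9770, 1, Mo), (bio, x3, 9770, 1, Ned), (bio, x3, 9770, 1, Pat), (bio, x3, 9770, 1, Yan)}
π[budget, pid]: project onto (budget, pid) (32 duplicate(s) eliminated) → {(1230, bio), (1230, cs), (1230, x2), (1230, x3), (9770, bio), (9770, cs), (9770, x2), (9770, x3)}
Filtering on pid != x2 leaves {(1230, bio), (1230, cs), (1230, x3), (9770, bio), (9770, cs), (9770, x3)}.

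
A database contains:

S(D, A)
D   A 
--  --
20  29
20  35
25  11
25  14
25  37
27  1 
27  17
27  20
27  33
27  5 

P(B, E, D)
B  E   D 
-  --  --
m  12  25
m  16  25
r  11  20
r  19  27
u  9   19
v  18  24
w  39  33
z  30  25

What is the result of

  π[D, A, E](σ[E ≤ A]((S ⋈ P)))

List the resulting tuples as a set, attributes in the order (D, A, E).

{(20, 29, 11), (20, 35, 11), (25, 14, 12), (25, 37, 12), (25, 37, 16), (25, 37, 30), (27, 20, 19), (27, 33, 19)}

Joining S and P on D yields {(20, 29, r, 11), (20, 35, r, 11), (25, 11, m, 12), (25, 11, m, 16), (25, 11, z, 30), (25, 14, m, 12), (25, 14, m, 16), (25, 14, z, 30), (25, 37, m, 12), (25, 37, m, 16), (25, 37, z, 30), (27, 1, r, 19), (27, 17, r, 19), (27, 20, r, 19), (27, 33, r, 19), (27, 5, r, 19)}.
Filtering on E ≤ A leaves {(20, 29, r, 11), (20, 35, r, 11), (25, 14, m, 12), (25, 37, m, 12), (25, 37, m, 16), (25, 37, z, 30), (27, 20, r, 19), (27, 33, r, 19)}.
π[D, A, E]: project onto (D, A, E) → {(20, 29, 11), (20, 35, 11), (25, 14, 12), (25, 37, 12), (25, 37, 16), (25, 37, 30), (27, 20, 19), (27, 33, 19)}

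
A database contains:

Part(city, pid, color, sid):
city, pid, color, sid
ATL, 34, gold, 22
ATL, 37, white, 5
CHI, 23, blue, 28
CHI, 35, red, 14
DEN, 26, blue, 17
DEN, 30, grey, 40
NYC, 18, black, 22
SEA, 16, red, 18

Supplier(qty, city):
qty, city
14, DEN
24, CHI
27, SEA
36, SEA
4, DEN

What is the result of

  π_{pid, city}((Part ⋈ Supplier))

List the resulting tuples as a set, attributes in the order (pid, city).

Joining Part and Supplier on city yields {(CHI, 23, blue, 28, 24), (CHI, 35, red, 14, 24), (DEN, 26, blue, 17, 14), (DEN, 26, blue, 17, 4), (DEN, 30, grey, 40, 14), (DEN, 30, grey, 40, 4), (SEA, 16, red, 18, 27), (SEA, 16, red, 18, 36)}.
π[pid, city]: project onto (pid, city) (3 duplicate(s) eliminated) → {(16, SEA), (23, CHI), (26, DEN), (30, DEN), (35, CHI)}

{(16, SEA), (23, CHI), (26, DEN), (30, DEN), (35, CHI)}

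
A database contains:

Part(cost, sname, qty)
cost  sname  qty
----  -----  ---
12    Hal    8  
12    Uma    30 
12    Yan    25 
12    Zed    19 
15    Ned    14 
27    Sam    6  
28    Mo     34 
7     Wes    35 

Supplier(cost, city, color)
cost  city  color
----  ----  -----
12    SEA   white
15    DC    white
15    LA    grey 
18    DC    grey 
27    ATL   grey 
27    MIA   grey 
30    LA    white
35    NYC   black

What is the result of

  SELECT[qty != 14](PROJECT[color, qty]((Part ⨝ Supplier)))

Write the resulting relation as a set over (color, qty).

{(grey, 6), (white, 19), (white, 25), (white, 30), (white, 8)}

Joining Part and Supplier on cost yields {(12, Hal, 8, SEA, white), (12, Uma, 30, SEA, white), (12, Yan, 25, SEA, white), (12, Zed, 19, SEA, white), (15, Ned, 14, DC, white), (15, Ned, 14, LA, grey), (27, Sam, 6, ATL, grey), (27, Sam, 6, MIA, grey)}.
π[color, qty]: project onto (color, qty) (1 duplicate(s) eliminated) → {(grey, 14), (grey, 6), (white, 14), (white, 19), (white, 25), (white, 30), (white, 8)}
σ[qty != 14]: keep tuples satisfying qty != 14 → {(grey, 6), (white, 19), (white, 25), (white, 30), (white, 8)}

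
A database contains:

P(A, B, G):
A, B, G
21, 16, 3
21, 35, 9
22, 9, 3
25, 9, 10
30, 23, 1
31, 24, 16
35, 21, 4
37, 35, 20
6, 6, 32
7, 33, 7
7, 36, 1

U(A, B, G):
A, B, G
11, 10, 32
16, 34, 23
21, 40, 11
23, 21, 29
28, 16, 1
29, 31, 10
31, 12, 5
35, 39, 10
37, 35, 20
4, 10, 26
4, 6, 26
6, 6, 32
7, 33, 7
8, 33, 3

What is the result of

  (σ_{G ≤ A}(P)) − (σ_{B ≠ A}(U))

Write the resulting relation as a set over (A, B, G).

{(21, 16, 3), (21, 35, 9), (22, 9, 3), (25, 9, 10), (30, 23, 1), (31, 24, 16), (35, 21, 4), (7, 36, 1)}

Apply σ_{G ≤ A}; surviving tuples: {(21, 16, 3), (21, 35, 9), (22, 9, 3), (25, 9, 10), (30, 23, 1), (31, 24, 16), (35, 21, 4), (37, 35, 20), (7, 33, 7), (7, 36, 1)}
Apply σ_{B ≠ A}; surviving tuples: {(11, 10, 32), (16, 34, 23), (21, 40, 11), (23, 21, 29), (28, 16, 1), (29, 31, 10), (31, 12, 5), (35, 39, 10), (37, 35, 20), (4, 10, 26), (4, 6, 26), (7, 33, 7), (8, 33, 3)}
Difference: {(21, 16, 3), (21, 35, 9), (22, 9, 3), (25, 9, 10), (30, 23, 1), (31, 24, 16), (35, 21, 4), (37, 35, 20), (7, 33, 7), (7, 36, 1)} with {(11, 10, 32), (16, 34, 23), (21, 40, 11), (23, 21, 29), (28, 16, 1), (29, 31, 10), (31, 12, 5), (35, 39, 10), (37, 35, 20), (4, 10, 26), (4, 6, 26), (7, 33, 7), (8, 33, 3)} → {(21, 16, 3), (21, 35, 9), (22, 9, 3), (25, 9, 10), (30, 23, 1), (31, 24, 16), (35, 21, 4), (7, 36, 1)}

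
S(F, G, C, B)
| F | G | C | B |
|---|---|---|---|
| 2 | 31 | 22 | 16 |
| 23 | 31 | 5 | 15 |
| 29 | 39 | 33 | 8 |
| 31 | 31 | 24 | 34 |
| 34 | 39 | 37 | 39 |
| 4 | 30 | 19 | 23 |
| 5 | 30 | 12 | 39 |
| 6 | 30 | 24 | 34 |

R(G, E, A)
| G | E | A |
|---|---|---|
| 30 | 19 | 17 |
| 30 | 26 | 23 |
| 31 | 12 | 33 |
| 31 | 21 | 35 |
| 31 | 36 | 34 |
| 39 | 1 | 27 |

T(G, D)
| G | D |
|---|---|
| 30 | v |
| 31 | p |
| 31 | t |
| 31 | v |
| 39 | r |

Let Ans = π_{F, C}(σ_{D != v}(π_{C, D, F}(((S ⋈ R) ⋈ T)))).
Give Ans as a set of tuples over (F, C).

{(2, 22), (23, 5), (29, 33), (31, 24), (34, 37)}

S ⋈ R (natural join on G): {(2, 31, 22, 16, 12, 33), (2, 31, 22, 16, 21, 35), (2, 31, 22, 16, 36, 34), (23, 31, 5, 15, 12, 33), (23, 31, 5, 15, 21, 35), (23, 31, 5, 15, 36, 34), (29, 39, 33, 8, 1, 27), (31, 31, 24, 34, 12, 33), (31, 31, 24, 34, 21, 35), (31, 31, 24, 34, 36, 34), (34, 39, 37, 39, 1, 27), (4, 30, 19, 23, 19, 17), (4, 30, 19, 23, 26, 23), (5, 30, 12, 39, 19, 17), (5, 30, 12, 39, 26, 23), (6, 30, 24, 34, 19, 17), (6, 30, 24, 34, 26, 23)}
(S ⋈ R) ⋈ T (natural join on G): {(2, 31, 22, 16, 12, 33, p), (2, 31, 22, 16, 12, 33, t), (2, 31, 22, 16, 12, 33, v), (2, 31, 22, 16, 21, 35, p), (2, 31, 22, 16, 21, 35, t), (2, 31, 22, 16, 21, 35, v), (2, 31, 22, 16, 36, 34, p), (2, 31, 22, 16, 36, 34, t), (2, 31, 22, 16, 36, 34, v), (23, 31, 5, 15, 12, 33, p), (23, 31, 5, 15, 12, 33, t), (23, 31, 5, 15, 12, 33, v), (23, 31, 5, 15, 21, 35, p), (23, 31, 5, 15, 21, 35, t), (23, 31, 5, 15, 21, 35, v), (23, 31, 5, 15, 36, 34, p), (23, 31, 5, 15, 36, 34, t), (23, 31, 5, 15, 36, 34, v), (29, 39, 33, 8, 1, 27, r), (31, 31, 24, 34, 12, 33, p), (31, 31, 24, 34, 12, 33, t), (31, 31, 24, 34, 12, 33, v), (31, 31, 24, 34, 21, 35, p), (31, 31, 24, 34, 21, 35, t), (31, 31, 24, 34, 21, 35, v), (31, 31, 24, 34, 36, 34, p), (31, 31, 24, 34, 36, 34, t), (31, 31, 24, 34, 36, 34, v), (34, 39, 37, 39, 1, 27, r), (4, 30, 19, 23, 19, 17, v), (4, 30, 19, 23, 26, 23, v), (5, 30, 12, 39, 19, 17, v), (5, 30, 12, 39, 26, 23, v), (6, 30, 24, 34, 19, 17, v), (6, 30, 24, 34, 26, 23, v)}
Keep only column(s) C, D, F (21 duplicate(s) eliminated): {(12, v, 5), (19, v, 4), (22, p, 2), (22, t, 2), (22, v, 2), (24, p, 31), (24, t, 31), (24, v, 31), (24, v, 6), (33, r, 29), (37, r, 34), (5, p, 23), (5, t, 23), (5, v, 23)}
Filtering on D != v leaves {(22, p, 2), (22, t, 2), (24, p, 31), (24, t, 31), (33, r, 29), (37, r, 34), (5, p, 23), (5, t, 23)}.
Keep only column(s) F, C (3 duplicate(s) eliminated): {(2, 22), (23, 5), (29, 33), (31, 24), (34, 37)}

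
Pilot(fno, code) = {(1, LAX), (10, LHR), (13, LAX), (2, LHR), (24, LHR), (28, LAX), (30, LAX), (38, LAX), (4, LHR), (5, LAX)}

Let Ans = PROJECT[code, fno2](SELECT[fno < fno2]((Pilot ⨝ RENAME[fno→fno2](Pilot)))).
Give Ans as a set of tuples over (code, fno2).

{(LAX, 13), (LAX, 28), (LAX, 30), (LAX, 38), (LAX, 5), (LHR, 10), (LHR, 24), (LHR, 4)}

ρ[fno→fno2]: schema becomes (fno2, code); tuples unchanged.
Natural join on code: {(1, LAX, 1), (1, LAX, 13), (1, LAX, 28), (1, LAX, 30), (1, LAX, 38), (1, LAX, 5), (10, LHR, 10), (10, LHR, 2), (10, LHR, 24), (10, LHR, 4), (13, LAX, 1), (13, LAX, 13), (13, LAX, 28), (13, LAX, 30), (13, LAX, 38), (13, LAX, 5), (2, LHR, 10), (2, LHR, 2), (2, LHR, 24), (2, LHR, 4), (24, LHR, 10), (24, LHR, 2), (24, LHR, 24), (24, LHR, 4), (28, LAX, 1), (28, LAX, 13), (28, LAX, 28), (28, LAX, 30), (28, LAX, 38), (28, LAX, 5), (30, LAX, 1), (30, LAX, 13), (30, LAX, 28), (30, LAX, 30), (30, LAX, 38), (30, LAX, 5), (38, LAX, 1), (38, LAX, 13), (38, LAX, 28), (38, LAX, 30), (38, LAX, 38), (38, LAX, 5), (4, LHR, 10), (4, LHR, 2), (4, LHR, 24), (4, LHR, 4), (5, LAX, 1), (5, LAX, 13), (5, LAX, 28), (5, LAX, 30), (5, LAX, 38), (5, LAX, 5)}
Filtering on fno < fno2 leaves {(1, LAX, 13), (1, LAX, 28), (1, LAX, 30), (1, LAX, 38), (1, LAX, 5), (10, LHR, 24), (13, LAX, 28), (13, LAX, 30), (13, LAX, 38), (2, LHR, 10), (2, LHR, 24), (2, LHR, 4), (28, LAX, 30), (28, LAX, 38), (30, LAX, 38), (4, LHR, 10), (4, LHR, 24), (5, LAX, 13), (5, LAX, 28), (5, LAX, 30), (5, LAX, 38)}.
π[code, fno2]: project onto (code, fno2) (13 duplicate(s) eliminated) → {(LAX, 13), (LAX, 28), (LAX, 30), (LAX, 38), (LAX, 5), (LHR, 10), (LHR, 24), (LHR, 4)}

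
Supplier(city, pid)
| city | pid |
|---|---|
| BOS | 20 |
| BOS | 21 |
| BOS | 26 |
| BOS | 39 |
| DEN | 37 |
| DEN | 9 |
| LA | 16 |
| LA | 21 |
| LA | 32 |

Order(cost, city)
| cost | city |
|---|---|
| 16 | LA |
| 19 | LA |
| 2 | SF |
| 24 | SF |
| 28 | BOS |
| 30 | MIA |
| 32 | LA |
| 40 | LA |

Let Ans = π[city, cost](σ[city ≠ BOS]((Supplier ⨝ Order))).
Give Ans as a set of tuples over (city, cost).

{(LA, 16), (LA, 19), (LA, 32), (LA, 40)}

Joining Supplier and Order on city yields {(BOS, 20, 28), (BOS, 21, 28), (BOS, 26, 28), (BOS, 39, 28), (LA, 16, 16), (LA, 16, 19), (LA, 16, 32), (LA, 16, 40), (LA, 21, 16), (LA, 21, 19), (LA, 21, 32), (LA, 21, 40), (LA, 32, 16), (LA, 32, 19), (LA, 32, 32), (LA, 32, 40)}.
Selection city ≠ BOS: {(LA, 16, 16), (LA, 16, 19), (LA, 16, 32), (LA, 16, 40), (LA, 21, 16), (LA, 21, 19), (LA, 21, 32), (LA, 21, 40), (LA, 32, 16), (LA, 32, 19), (LA, 32, 32), (LA, 32, 40)}
π_{city, cost} gives {(LA, 16), (LA, 19), (LA, 32), (LA, 40)} (8 duplicate(s) eliminated).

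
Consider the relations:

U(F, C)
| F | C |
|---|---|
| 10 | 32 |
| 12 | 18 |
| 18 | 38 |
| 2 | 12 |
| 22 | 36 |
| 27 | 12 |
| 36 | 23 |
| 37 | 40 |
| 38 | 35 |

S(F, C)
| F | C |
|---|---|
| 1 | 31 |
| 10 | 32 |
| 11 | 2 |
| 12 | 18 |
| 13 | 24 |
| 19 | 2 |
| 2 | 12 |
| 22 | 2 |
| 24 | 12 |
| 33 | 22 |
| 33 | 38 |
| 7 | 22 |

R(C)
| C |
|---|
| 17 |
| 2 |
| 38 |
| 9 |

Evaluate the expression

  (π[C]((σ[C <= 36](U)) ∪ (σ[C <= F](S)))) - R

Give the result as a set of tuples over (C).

{12, 18, 22, 23, 32, 35, 36}

Selection C <= 36: {(10, 32), (12, 18), (2, 12), (22, 36), (27, 12), (36, 23), (38, 35)}
Selection C <= F: {(11, 2), (19, 2), (22, 2), (24, 12), (33, 22)}
Set union of the two operands is {(10, 32), (11, 2), (12, 18), (19, 2), (2, 12), (22, 2), (22, 36), (24, 12), (27, 12), (33, 22), (36, 23), (38, 35)}.
Projecting to C (4 duplicate(s) eliminated): {12, 18, 2, 22, 23, 32, 35, 36}
Set difference of the two operands is {12, 18, 22, 23, 32, 35, 36}.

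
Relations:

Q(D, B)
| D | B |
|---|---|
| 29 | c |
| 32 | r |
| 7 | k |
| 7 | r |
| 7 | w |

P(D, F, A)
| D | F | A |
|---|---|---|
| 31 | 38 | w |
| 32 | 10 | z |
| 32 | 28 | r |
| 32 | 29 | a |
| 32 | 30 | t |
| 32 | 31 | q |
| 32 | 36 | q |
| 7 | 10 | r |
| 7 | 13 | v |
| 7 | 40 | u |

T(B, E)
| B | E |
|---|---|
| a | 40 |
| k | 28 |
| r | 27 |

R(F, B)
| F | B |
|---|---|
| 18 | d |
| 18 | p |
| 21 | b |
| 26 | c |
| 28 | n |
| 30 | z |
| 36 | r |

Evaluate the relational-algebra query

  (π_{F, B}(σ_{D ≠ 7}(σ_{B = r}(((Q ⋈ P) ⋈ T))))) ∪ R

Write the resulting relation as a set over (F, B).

{(10, r), (18, d), (18, p), (21, b), (26, c), (28, n), (28, r), (29, r), (30, r), (30, z), (31, r), (36, r)}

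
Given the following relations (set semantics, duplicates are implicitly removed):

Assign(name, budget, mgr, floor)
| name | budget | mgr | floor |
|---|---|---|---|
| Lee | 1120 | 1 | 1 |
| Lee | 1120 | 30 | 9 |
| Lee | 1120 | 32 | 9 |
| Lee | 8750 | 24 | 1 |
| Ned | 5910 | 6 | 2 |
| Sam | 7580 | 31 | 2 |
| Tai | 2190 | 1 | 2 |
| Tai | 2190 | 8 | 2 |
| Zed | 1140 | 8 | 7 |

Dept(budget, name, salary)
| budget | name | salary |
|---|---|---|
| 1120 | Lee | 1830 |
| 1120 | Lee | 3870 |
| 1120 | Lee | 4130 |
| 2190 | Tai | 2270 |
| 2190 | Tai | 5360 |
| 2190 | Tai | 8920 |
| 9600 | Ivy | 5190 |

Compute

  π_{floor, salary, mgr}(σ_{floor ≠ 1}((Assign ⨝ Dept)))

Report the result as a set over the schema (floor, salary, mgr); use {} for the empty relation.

{(2, 2270, 1), (2, 2270, 8), (2, 5360, 1), (2, 5360, 8), (2, 8920, 1), (2, 8920, 8), (9, 1830, 30), (9, 1830, 32), (9, 3870, 30), (9, 3870, 32), (9, 4130, 30), (9, 4130, 32)}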